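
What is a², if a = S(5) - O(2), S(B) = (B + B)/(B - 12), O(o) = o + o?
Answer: 1444/49 ≈ 29.469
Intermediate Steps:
O(o) = 2*o
S(B) = 2*B/(-12 + B) (S(B) = (2*B)/(-12 + B) = 2*B/(-12 + B))
a = -38/7 (a = 2*5/(-12 + 5) - 2*2 = 2*5/(-7) - 1*4 = 2*5*(-⅐) - 4 = -10/7 - 4 = -38/7 ≈ -5.4286)
a² = (-38/7)² = 1444/49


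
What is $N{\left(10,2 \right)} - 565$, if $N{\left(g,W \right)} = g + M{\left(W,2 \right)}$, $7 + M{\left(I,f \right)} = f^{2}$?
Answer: $-558$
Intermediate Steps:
$M{\left(I,f \right)} = -7 + f^{2}$
$N{\left(g,W \right)} = -3 + g$ ($N{\left(g,W \right)} = g - \left(7 - 2^{2}\right) = g + \left(-7 + 4\right) = g - 3 = -3 + g$)
$N{\left(10,2 \right)} - 565 = \left(-3 + 10\right) - 565 = 7 - 565 = -558$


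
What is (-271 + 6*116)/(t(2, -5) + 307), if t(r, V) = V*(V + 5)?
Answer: 425/307 ≈ 1.3844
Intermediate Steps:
t(r, V) = V*(5 + V)
(-271 + 6*116)/(t(2, -5) + 307) = (-271 + 6*116)/(-5*(5 - 5) + 307) = (-271 + 696)/(-5*0 + 307) = 425/(0 + 307) = 425/307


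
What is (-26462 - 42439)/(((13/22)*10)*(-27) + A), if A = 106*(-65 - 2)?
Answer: 108273/11411 ≈ 9.4885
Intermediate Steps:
A = -7102 (A = 106*(-67) = -7102)
(-26462 - 42439)/(((13/22)*10)*(-27) + A) = (-26462 - 42439)/(((13/22)*10)*(-27) - 7102) = -68901/(((13*(1/22))*10)*(-27) - 7102) = -68901/(((13/22)*10)*(-27) - 7102) = -68901/((65/11)*(-27) - 7102) = -68901/(-1755/11 - 7102) = -68901/(-79877/11) = -68901*(-11/79877) = 108273/11411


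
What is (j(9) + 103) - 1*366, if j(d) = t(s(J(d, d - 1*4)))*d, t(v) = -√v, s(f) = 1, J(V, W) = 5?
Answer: -272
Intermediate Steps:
j(d) = -d (j(d) = (-√1)*d = (-1*1)*d = -d)
(j(9) + 103) - 1*366 = (-1*9 + 103) - 1*366 = (-9 + 103) - 366 = 94 - 366 = -272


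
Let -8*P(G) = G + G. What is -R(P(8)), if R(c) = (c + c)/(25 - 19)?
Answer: 2/3 ≈ 0.66667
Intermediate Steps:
P(G) = -G/4 (P(G) = -(G + G)/8 = -G/4)
R(c) = c/3 (R(c) = (2*c)/6 = (2*c)*(1/6) = c/3)
-R(P(8)) = -(-1/4*8)/3 = -(-2)/3 = -1*(-2/3) = 2/3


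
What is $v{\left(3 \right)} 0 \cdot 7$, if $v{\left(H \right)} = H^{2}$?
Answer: $0$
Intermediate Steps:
$v{\left(3 \right)} 0 \cdot 7 = 3^{2} \cdot 0 \cdot 7 = 9 \cdot 0 \cdot 7 = 0 \cdot 7 = 0$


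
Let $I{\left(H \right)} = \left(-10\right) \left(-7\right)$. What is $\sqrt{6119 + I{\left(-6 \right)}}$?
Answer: $\sqrt{6189} \approx 78.67$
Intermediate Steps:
$I{\left(H \right)} = 70$
$\sqrt{6119 + I{\left(-6 \right)}} = \sqrt{6119 + 70} = \sqrt{6189}$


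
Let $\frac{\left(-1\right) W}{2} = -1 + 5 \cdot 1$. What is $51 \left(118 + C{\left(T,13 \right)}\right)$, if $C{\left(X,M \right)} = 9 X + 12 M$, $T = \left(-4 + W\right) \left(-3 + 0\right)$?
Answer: $30498$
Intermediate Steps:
$W = -8$ ($W = - 2 \left(-1 + 5 \cdot 1\right) = - 2 \left(-1 + 5\right) = \left(-2\right) 4 = -8$)
$T = 36$ ($T = \left(-4 - 8\right) \left(-3 + 0\right) = \left(-12\right) \left(-3\right) = 36$)
$51 \left(118 + C{\left(T,13 \right)}\right) = 51 \left(118 + \left(9 \cdot 36 + 12 \cdot 13\right)\right) = 51 \left(118 + \left(324 + 156\right)\right) = 51 \left(118 + 480\right) = 51 \cdot 598 = 30498$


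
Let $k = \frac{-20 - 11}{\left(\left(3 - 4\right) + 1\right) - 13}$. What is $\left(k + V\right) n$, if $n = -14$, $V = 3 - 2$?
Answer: $- \frac{616}{13} \approx -47.385$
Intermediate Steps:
$V = 1$ ($V = 3 - 2 = 1$)
$k = \frac{31}{13}$ ($k = - \frac{31}{\left(-1 + 1\right) - 13} = - \frac{31}{0 - 13} = - \frac{31}{-13} = \left(-31\right) \left(- \frac{1}{13}\right) = \frac{31}{13} \approx 2.3846$)
$\left(k + V\right) n = \left(\frac{31}{13} + 1\right) \left(-14\right) = \frac{44}{13} \left(-14\right) = - \frac{616}{13}$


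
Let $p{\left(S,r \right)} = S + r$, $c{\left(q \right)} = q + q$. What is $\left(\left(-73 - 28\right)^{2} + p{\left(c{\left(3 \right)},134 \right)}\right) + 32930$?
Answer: $43271$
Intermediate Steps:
$c{\left(q \right)} = 2 q$
$\left(\left(-73 - 28\right)^{2} + p{\left(c{\left(3 \right)},134 \right)}\right) + 32930 = \left(\left(-73 - 28\right)^{2} + \left(2 \cdot 3 + 134\right)\right) + 32930 = \left(\left(-101\right)^{2} + \left(6 + 134\right)\right) + 32930 = \left(10201 + 140\right) + 32930 = 10341 + 32930 = 43271$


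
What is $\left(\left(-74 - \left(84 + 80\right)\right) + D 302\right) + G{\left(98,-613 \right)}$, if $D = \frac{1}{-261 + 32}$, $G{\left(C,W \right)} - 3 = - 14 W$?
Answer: $\frac{1911161}{229} \approx 8345.7$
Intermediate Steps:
$G{\left(C,W \right)} = 3 - 14 W$
$D = - \frac{1}{229}$ ($D = \frac{1}{-229} = - \frac{1}{229} \approx -0.0043668$)
$\left(\left(-74 - \left(84 + 80\right)\right) + D 302\right) + G{\left(98,-613 \right)} = \left(\left(-74 - \left(84 + 80\right)\right) - \frac{302}{229}\right) + \left(3 - -8582\right) = \left(\left(-74 - 164\right) - \frac{302}{229}\right) + \left(3 + 8582\right) = \left(\left(-74 - 164\right) - \frac{302}{229}\right) + 8585 = \left(-238 - \frac{302}{229}\right) + 8585 = - \frac{54804}{229} + 8585 = \frac{1911161}{229}$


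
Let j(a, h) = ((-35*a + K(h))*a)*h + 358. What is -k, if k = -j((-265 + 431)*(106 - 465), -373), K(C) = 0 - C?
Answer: 46372403587964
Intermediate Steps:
K(C) = -C
j(a, h) = 358 + a*h*(-h - 35*a) (j(a, h) = ((-35*a - h)*a)*h + 358 = ((-h - 35*a)*a)*h + 358 = (a*(-h - 35*a))*h + 358 = a*h*(-h - 35*a) + 358 = 358 + a*h*(-h - 35*a))
k = -46372403587964 (k = -(358 - 1*(-265 + 431)*(106 - 465)*(-373)**2 - 35*(-373)*((-265 + 431)*(106 - 465))**2) = -(358 - 1*166*(-359)*139129 - 35*(-373)*(166*(-359))**2) = -(358 - 1*(-59594)*139129 - 35*(-373)*(-59594)**2) = -(358 + 8291253626 - 35*(-373)*3551444836) = -(358 + 8291253626 + 46364112333980) = -1*46372403587964 = -46372403587964)
-k = -1*(-46372403587964) = 46372403587964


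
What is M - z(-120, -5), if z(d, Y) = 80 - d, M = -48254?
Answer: -48454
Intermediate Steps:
M - z(-120, -5) = -48254 - (80 - 1*(-120)) = -48254 - (80 + 120) = -48254 - 1*200 = -48254 - 200 = -48454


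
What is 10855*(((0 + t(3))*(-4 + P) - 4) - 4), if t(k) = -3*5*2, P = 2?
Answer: 564460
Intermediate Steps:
t(k) = -30 (t(k) = -15*2 = -30)
10855*(((0 + t(3))*(-4 + P) - 4) - 4) = 10855*(((0 - 30)*(-4 + 2) - 4) - 4) = 10855*((-30*(-2) - 4) - 4) = 10855*((60 - 4) - 4) = 10855*(56 - 4) = 10855*52 = 564460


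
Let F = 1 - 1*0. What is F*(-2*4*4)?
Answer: -32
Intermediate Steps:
F = 1 (F = 1 + 0 = 1)
F*(-2*4*4) = 1*(-2*4*4) = 1*(-8*4) = 1*(-32) = -32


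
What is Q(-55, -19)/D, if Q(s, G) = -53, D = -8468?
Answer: 53/8468 ≈ 0.0062589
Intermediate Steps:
Q(-55, -19)/D = -53/(-8468) = -53*(-1/8468) = 53/8468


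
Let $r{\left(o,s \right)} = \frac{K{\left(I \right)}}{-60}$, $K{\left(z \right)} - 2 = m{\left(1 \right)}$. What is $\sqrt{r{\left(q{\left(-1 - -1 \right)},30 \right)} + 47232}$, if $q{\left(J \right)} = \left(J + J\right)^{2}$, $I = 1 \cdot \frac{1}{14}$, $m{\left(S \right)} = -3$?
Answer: $\frac{\sqrt{42508815}}{30} \approx 217.33$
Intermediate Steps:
$I = \frac{1}{14}$ ($I = 1 \cdot \frac{1}{14} = \frac{1}{14} \approx 0.071429$)
$K{\left(z \right)} = -1$ ($K{\left(z \right)} = 2 - 3 = -1$)
$q{\left(J \right)} = 4 J^{2}$ ($q{\left(J \right)} = \left(2 J\right)^{2} = 4 J^{2}$)
$r{\left(o,s \right)} = \frac{1}{60}$ ($r{\left(o,s \right)} = - \frac{1}{-60} = \left(-1\right) \left(- \frac{1}{60}\right) = \frac{1}{60}$)
$\sqrt{r{\left(q{\left(-1 - -1 \right)},30 \right)} + 47232} = \sqrt{\frac{1}{60} + 47232} = \sqrt{\frac{2833921}{60}} = \frac{\sqrt{42508815}}{30}$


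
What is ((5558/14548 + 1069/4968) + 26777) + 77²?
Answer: 590962945885/18068616 ≈ 32707.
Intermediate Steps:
((5558/14548 + 1069/4968) + 26777) + 77² = ((5558*(1/14548) + 1069*(1/4968)) + 26777) + 5929 = ((2779/7274 + 1069/4968) + 26777) + 5929 = (10790989/18068616 + 26777) + 5929 = 483834121621/18068616 + 5929 = 590962945885/18068616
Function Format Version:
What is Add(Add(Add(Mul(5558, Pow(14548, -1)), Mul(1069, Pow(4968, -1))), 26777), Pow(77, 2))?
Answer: Rational(590962945885, 18068616) ≈ 32707.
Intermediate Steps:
Add(Add(Add(Mul(5558, Pow(14548, -1)), Mul(1069, Pow(4968, -1))), 26777), Pow(77, 2)) = Add(Add(Add(Mul(5558, Rational(1, 14548)), Mul(1069, Rational(1, 4968))), 26777), 5929) = Add(Add(Add(Rational(2779, 7274), Rational(1069, 4968)), 26777), 5929) = Add(Add(Rational(10790989, 18068616), 26777), 5929) = Add(Rational(483834121621, 18068616), 5929) = Rational(590962945885, 18068616)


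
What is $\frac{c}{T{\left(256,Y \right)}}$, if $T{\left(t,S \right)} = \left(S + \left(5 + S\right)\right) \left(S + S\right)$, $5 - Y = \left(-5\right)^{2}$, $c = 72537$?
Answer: $\frac{72537}{1400} \approx 51.812$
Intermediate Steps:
$Y = -20$ ($Y = 5 - \left(-5\right)^{2} = 5 - 25 = -20$)
$T{\left(t,S \right)} = 2 S \left(5 + 2 S\right)$ ($T{\left(t,S \right)} = \left(5 + 2 S\right) 2 S = 2 S \left(5 + 2 S\right)$)
$\frac{c}{T{\left(256,Y \right)}} = \frac{72537}{2 \left(-20\right) \left(5 + 2 \left(-20\right)\right)} = \frac{72537}{2 \left(-20\right) \left(5 - 40\right)} = \frac{72537}{2 \left(-20\right) \left(-35\right)} = \frac{72537}{1400}$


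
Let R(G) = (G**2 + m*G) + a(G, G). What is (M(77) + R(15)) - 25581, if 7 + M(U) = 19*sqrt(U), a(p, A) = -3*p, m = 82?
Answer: -24178 + 19*sqrt(77) ≈ -24011.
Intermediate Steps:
R(G) = G**2 + 79*G (R(G) = (G**2 + 82*G) - 3*G = G**2 + 79*G)
M(U) = -7 + 19*sqrt(U)
(M(77) + R(15)) - 25581 = ((-7 + 19*sqrt(77)) + 15*(79 + 15)) - 25581 = ((-7 + 19*sqrt(77)) + 15*94) - 25581 = ((-7 + 19*sqrt(77)) + 1410) - 25581 = (1403 + 19*sqrt(77)) - 25581 = -24178 + 19*sqrt(77)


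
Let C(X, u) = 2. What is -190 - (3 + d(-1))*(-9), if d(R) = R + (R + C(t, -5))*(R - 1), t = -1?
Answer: -190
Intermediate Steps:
d(R) = R + (-1 + R)*(2 + R) (d(R) = R + (R + 2)*(R - 1) = R + (2 + R)*(-1 + R) = R + (-1 + R)*(2 + R))
-190 - (3 + d(-1))*(-9) = -190 - (3 + (-2 + (-1)² + 2*(-1)))*(-9) = -190 - (3 + (-2 + 1 - 2))*(-9) = -190 - (3 - 3)*(-9) = -190 - 0*(-9) = -190 - 1*0 = -190 + 0 = -190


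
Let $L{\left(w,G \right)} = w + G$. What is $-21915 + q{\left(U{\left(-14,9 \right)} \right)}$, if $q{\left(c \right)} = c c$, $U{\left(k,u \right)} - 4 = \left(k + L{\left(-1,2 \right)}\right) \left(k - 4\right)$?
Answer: $34729$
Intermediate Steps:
$L{\left(w,G \right)} = G + w$
$U{\left(k,u \right)} = 4 + \left(1 + k\right) \left(-4 + k\right)$ ($U{\left(k,u \right)} = 4 + \left(k + \left(2 - 1\right)\right) \left(k - 4\right) = 4 + \left(k + 1\right) \left(-4 + k\right) = 4 + \left(1 + k\right) \left(-4 + k\right)$)
$q{\left(c \right)} = c^{2}$
$-21915 + q{\left(U{\left(-14,9 \right)} \right)} = -21915 + \left(- 14 \left(-3 - 14\right)\right)^{2} = -21915 + \left(\left(-14\right) \left(-17\right)\right)^{2} = -21915 + 238^{2} = -21915 + 56644 = 34729$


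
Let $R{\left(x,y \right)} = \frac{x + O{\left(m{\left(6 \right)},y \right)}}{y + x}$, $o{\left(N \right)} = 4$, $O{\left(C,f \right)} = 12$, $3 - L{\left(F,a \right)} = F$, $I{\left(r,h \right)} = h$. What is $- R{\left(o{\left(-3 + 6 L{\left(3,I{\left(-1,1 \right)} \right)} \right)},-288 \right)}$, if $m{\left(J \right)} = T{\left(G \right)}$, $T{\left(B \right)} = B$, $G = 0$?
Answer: $\frac{4}{71} \approx 0.056338$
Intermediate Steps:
$L{\left(F,a \right)} = 3 - F$
$m{\left(J \right)} = 0$
$R{\left(x,y \right)} = \frac{12 + x}{x + y}$ ($R{\left(x,y \right)} = \frac{x + 12}{y + x} = \frac{12 + x}{x + y}$)
$- R{\left(o{\left(-3 + 6 L{\left(3,I{\left(-1,1 \right)} \right)} \right)},-288 \right)} = - \frac{12 + 4}{4 - 288} = - \frac{16}{-284} = - \frac{\left(-1\right) 16}{284} = \left(-1\right) \left(- \frac{4}{71}\right) = \frac{4}{71}$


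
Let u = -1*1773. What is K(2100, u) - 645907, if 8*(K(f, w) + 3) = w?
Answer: -5169053/8 ≈ -6.4613e+5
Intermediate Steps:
u = -1773
K(f, w) = -3 + w/8
K(2100, u) - 645907 = (-3 + (1/8)*(-1773)) - 645907 = (-3 - 1773/8) - 1*645907 = -1797/8 - 645907 = -5169053/8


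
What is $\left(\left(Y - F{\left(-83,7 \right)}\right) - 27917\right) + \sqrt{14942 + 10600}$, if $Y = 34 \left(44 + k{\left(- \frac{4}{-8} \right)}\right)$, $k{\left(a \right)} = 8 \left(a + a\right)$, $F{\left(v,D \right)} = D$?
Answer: $-26156 + 3 \sqrt{2838} \approx -25996.0$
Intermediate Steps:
$k{\left(a \right)} = 16 a$ ($k{\left(a \right)} = 8 \cdot 2 a = 16 a$)
$Y = 1768$ ($Y = 34 \left(44 + 16 \left(- \frac{4}{-8}\right)\right) = 34 \left(44 + 16 \left(\left(-4\right) \left(- \frac{1}{8}\right)\right)\right) = 34 \left(44 + 16 \cdot \frac{1}{2}\right) = 34 \left(44 + 8\right) = 34 \cdot 52 = 1768$)
$\left(\left(Y - F{\left(-83,7 \right)}\right) - 27917\right) + \sqrt{14942 + 10600} = \left(\left(1768 - 7\right) - 27917\right) + \sqrt{14942 + 10600} = \left(\left(1768 - 7\right) - 27917\right) + \sqrt{25542} = \left(1761 - 27917\right) + 3 \sqrt{2838} = -26156 + 3 \sqrt{2838}$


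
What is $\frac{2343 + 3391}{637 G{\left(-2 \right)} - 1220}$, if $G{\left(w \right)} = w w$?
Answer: $\frac{2867}{664} \approx 4.3178$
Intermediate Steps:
$G{\left(w \right)} = w^{2}$
$\frac{2343 + 3391}{637 G{\left(-2 \right)} - 1220} = \frac{2343 + 3391}{637 \left(-2\right)^{2} - 1220} = \frac{5734}{637 \cdot 4 - 1220} = \frac{5734}{2548 - 1220} = \frac{5734}{1328} = 5734 \cdot \frac{1}{1328} = \frac{2867}{664}$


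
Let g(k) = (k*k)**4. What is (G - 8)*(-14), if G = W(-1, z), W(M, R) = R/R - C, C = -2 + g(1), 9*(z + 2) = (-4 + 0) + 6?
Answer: 84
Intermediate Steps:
z = -16/9 (z = -2 + ((-4 + 0) + 6)/9 = -2 + (-4 + 6)/9 = -2 + (1/9)*2 = -2 + 2/9 = -16/9 ≈ -1.7778)
g(k) = k**8 (g(k) = (k**2)**4 = k**8)
C = -1 (C = -2 + 1**8 = -2 + 1 = -1)
W(M, R) = 2 (W(M, R) = R/R - 1*(-1) = 1 + 1 = 2)
G = 2
(G - 8)*(-14) = (2 - 8)*(-14) = -6*(-14) = 84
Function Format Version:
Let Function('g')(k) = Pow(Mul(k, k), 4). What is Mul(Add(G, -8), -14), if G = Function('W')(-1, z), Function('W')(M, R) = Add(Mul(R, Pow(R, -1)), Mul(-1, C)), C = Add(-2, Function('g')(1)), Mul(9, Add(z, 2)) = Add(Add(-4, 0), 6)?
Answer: 84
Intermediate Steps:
z = Rational(-16, 9) (z = Add(-2, Mul(Rational(1, 9), Add(Add(-4, 0), 6))) = Add(-2, Mul(Rational(1, 9), Add(-4, 6))) = Add(-2, Mul(Rational(1, 9), 2)) = Add(-2, Rational(2, 9)) = Rational(-16, 9) ≈ -1.7778)
Function('g')(k) = Pow(k, 8) (Function('g')(k) = Pow(Pow(k, 2), 4) = Pow(k, 8))
C = -1 (C = Add(-2, Pow(1, 8)) = Add(-2, 1) = -1)
Function('W')(M, R) = 2 (Function('W')(M, R) = Add(Mul(R, Pow(R, -1)), Mul(-1, -1)) = Add(1, 1) = 2)
G = 2
Mul(Add(G, -8), -14) = Mul(Add(2, -8), -14) = Mul(-6, -14) = 84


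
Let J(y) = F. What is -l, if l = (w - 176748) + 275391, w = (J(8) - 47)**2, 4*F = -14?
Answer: -404773/4 ≈ -1.0119e+5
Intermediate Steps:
F = -7/2 (F = (1/4)*(-14) = -7/2 ≈ -3.5000)
J(y) = -7/2
w = 10201/4 (w = (-7/2 - 47)**2 = (-101/2)**2 = 10201/4 ≈ 2550.3)
l = 404773/4 (l = (10201/4 - 176748) + 275391 = -696791/4 + 275391 = 404773/4 ≈ 1.0119e+5)
-l = -1*404773/4 = -404773/4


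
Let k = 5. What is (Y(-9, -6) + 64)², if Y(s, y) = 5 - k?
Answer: 4096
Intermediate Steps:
Y(s, y) = 0 (Y(s, y) = 5 - 1*5 = 5 - 5 = 0)
(Y(-9, -6) + 64)² = (0 + 64)² = 64² = 4096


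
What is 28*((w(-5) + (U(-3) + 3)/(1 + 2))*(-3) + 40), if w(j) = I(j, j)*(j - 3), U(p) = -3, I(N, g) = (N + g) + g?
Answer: -8960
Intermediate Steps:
I(N, g) = N + 2*g
w(j) = 3*j*(-3 + j) (w(j) = (j + 2*j)*(j - 3) = (3*j)*(-3 + j) = 3*j*(-3 + j))
28*((w(-5) + (U(-3) + 3)/(1 + 2))*(-3) + 40) = 28*((3*(-5)*(-3 - 5) + (-3 + 3)/(1 + 2))*(-3) + 40) = 28*((3*(-5)*(-8) + 0/3)*(-3) + 40) = 28*((120 + 0*(⅓))*(-3) + 40) = 28*((120 + 0)*(-3) + 40) = 28*(120*(-3) + 40) = 28*(-360 + 40) = 28*(-320) = -8960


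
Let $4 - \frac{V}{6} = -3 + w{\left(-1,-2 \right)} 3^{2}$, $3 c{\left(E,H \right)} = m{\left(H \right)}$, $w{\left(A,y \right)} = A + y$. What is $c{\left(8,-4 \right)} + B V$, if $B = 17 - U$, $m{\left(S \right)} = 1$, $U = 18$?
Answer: $- \frac{611}{3} \approx -203.67$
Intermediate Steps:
$c{\left(E,H \right)} = \frac{1}{3}$ ($c{\left(E,H \right)} = \frac{1}{3} \cdot 1 = \frac{1}{3}$)
$V = 204$ ($V = 24 - 6 \left(-3 + \left(-1 - 2\right) 3^{2}\right) = 24 - 6 \left(-3 - 27\right) = 24 - -180 = 24 + 180 = 204$)
$B = -1$ ($B = 17 - 18 = -1$)
$c{\left(8,-4 \right)} + B V = \frac{1}{3} - 204 = - \frac{611}{3}$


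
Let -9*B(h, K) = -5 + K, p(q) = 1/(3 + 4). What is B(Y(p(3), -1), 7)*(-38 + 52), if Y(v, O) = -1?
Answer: -28/9 ≈ -3.1111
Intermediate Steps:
p(q) = ⅐ (p(q) = 1/7 = ⅐)
B(h, K) = 5/9 - K/9 (B(h, K) = -(-5 + K)/9 = 5/9 - K/9)
B(Y(p(3), -1), 7)*(-38 + 52) = (5/9 - ⅑*7)*(-38 + 52) = (5/9 - 7/9)*14 = -2/9*14 = -28/9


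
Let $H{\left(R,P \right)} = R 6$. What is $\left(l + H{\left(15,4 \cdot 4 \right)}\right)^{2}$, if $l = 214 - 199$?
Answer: $11025$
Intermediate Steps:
$H{\left(R,P \right)} = 6 R$
$l = 15$
$\left(l + H{\left(15,4 \cdot 4 \right)}\right)^{2} = \left(15 + 6 \cdot 15\right)^{2} = \left(15 + 90\right)^{2} = 105^{2} = 11025$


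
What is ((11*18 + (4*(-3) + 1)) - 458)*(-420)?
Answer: 113820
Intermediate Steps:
((11*18 + (4*(-3) + 1)) - 458)*(-420) = ((198 + (-12 + 1)) - 458)*(-420) = ((198 - 11) - 458)*(-420) = (187 - 458)*(-420) = -271*(-420) = 113820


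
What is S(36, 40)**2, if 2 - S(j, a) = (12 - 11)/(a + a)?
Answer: 25281/6400 ≈ 3.9502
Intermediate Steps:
S(j, a) = 2 - 1/(2*a) (S(j, a) = 2 - (12 - 11)/(a + a) = 2 - 1/(2*a))
S(36, 40)**2 = (2 - 1/2/40)**2 = (2 - 1/2*1/40)**2 = (2 - 1/80)**2 = (159/80)**2 = 25281/6400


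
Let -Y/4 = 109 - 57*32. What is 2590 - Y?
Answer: -4270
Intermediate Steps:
Y = 6860 (Y = -4*(109 - 57*32) = -4*(109 - 1824) = -4*(-1715) = 6860)
2590 - Y = 2590 - 1*6860 = 2590 - 6860 = -4270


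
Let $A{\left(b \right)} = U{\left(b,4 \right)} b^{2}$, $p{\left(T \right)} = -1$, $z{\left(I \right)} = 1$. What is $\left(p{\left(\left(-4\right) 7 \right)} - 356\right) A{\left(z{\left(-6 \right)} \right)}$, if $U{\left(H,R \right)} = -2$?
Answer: $714$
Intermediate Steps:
$A{\left(b \right)} = - 2 b^{2}$
$\left(p{\left(\left(-4\right) 7 \right)} - 356\right) A{\left(z{\left(-6 \right)} \right)} = \left(-1 - 356\right) \left(- 2 \cdot 1^{2}\right) = - 357 \left(\left(-2\right) 1\right) = \left(-357\right) \left(-2\right) = 714$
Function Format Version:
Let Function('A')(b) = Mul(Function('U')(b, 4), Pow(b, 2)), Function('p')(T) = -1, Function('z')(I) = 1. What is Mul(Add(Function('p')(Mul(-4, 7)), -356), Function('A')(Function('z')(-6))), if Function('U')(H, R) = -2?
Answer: 714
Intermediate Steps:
Function('A')(b) = Mul(-2, Pow(b, 2))
Mul(Add(Function('p')(Mul(-4, 7)), -356), Function('A')(Function('z')(-6))) = Mul(Add(-1, -356), Mul(-2, Pow(1, 2))) = Mul(-357, Mul(-2, 1)) = Mul(-357, -2) = 714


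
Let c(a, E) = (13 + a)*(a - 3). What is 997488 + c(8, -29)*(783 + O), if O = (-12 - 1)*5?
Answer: 1072878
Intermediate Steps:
c(a, E) = (-3 + a)*(13 + a) (c(a, E) = (13 + a)*(-3 + a) = (-3 + a)*(13 + a))
O = -65 (O = -13*5 = -65)
997488 + c(8, -29)*(783 + O) = 997488 + (-39 + 8² + 10*8)*(783 - 65) = 997488 + (-39 + 64 + 80)*718 = 997488 + 105*718 = 997488 + 75390 = 1072878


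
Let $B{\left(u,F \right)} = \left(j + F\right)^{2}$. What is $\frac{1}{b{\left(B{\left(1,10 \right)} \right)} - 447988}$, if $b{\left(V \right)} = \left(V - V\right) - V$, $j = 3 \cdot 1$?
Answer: $- \frac{1}{448157} \approx -2.2314 \cdot 10^{-6}$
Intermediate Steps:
$j = 3$
$B{\left(u,F \right)} = \left(3 + F\right)^{2}$
$b{\left(V \right)} = - V$ ($b{\left(V \right)} = 0 - V = - V$)
$\frac{1}{b{\left(B{\left(1,10 \right)} \right)} - 447988} = \frac{1}{- \left(3 + 10\right)^{2} - 447988} = \frac{1}{- 13^{2} - 447988} = \frac{1}{\left(-1\right) 169 - 447988} = \frac{1}{-169 - 447988} = \frac{1}{-448157} = - \frac{1}{448157}$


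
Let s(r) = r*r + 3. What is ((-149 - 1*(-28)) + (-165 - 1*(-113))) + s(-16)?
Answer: 86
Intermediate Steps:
s(r) = 3 + r² (s(r) = r² + 3 = 3 + r²)
((-149 - 1*(-28)) + (-165 - 1*(-113))) + s(-16) = ((-149 - 1*(-28)) + (-165 - 1*(-113))) + (3 + (-16)²) = ((-149 + 28) + (-165 + 113)) + (3 + 256) = (-121 - 52) + 259 = -173 + 259 = 86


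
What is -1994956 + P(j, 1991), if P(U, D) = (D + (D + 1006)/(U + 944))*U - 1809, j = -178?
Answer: -900762162/383 ≈ -2.3519e+6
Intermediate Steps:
P(U, D) = -1809 + U*(D + (1006 + D)/(944 + U)) (P(U, D) = (D + (1006 + D)/(944 + U))*U - 1809 = U*(D + (1006 + D)/(944 + U)) - 1809 = -1809 + U*(D + (1006 + D)/(944 + U)))
-1994956 + P(j, 1991) = -1994956 + (-1707696 - 803*(-178) + 1991*(-178)² + 945*1991*(-178))/(944 - 178) = -1994956 + (-1707696 + 142934 + 1991*31684 - 334906110)/766 = -1994956 + (-1707696 + 142934 + 63082844 - 334906110)/766 = -1994956 + (1/766)*(-273388028) = -1994956 - 136694014/383 = -900762162/383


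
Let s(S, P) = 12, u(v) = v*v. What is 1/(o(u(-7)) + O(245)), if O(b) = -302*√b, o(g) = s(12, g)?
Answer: -3/5586209 - 1057*√5/11172418 ≈ -0.00021209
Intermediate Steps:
u(v) = v²
o(g) = 12
1/(o(u(-7)) + O(245)) = 1/(12 - 2114*√5)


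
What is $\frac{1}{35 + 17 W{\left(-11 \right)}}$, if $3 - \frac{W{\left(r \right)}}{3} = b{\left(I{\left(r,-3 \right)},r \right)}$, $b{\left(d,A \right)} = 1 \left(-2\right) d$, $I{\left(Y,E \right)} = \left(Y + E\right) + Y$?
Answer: $- \frac{1}{2362} \approx -0.00042337$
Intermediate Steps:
$I{\left(Y,E \right)} = E + 2 Y$ ($I{\left(Y,E \right)} = \left(E + Y\right) + Y = E + 2 Y$)
$b{\left(d,A \right)} = - 2 d$
$W{\left(r \right)} = -9 + 12 r$ ($W{\left(r \right)} = 9 - 3 \left(- 2 \left(-3 + 2 r\right)\right) = 9 - 3 \left(6 - 4 r\right) = 9 + \left(-18 + 12 r\right) = -9 + 12 r$)
$\frac{1}{35 + 17 W{\left(-11 \right)}} = \frac{1}{35 + 17 \left(-9 + 12 \left(-11\right)\right)} = \frac{1}{35 + 17 \left(-9 - 132\right)} = \frac{1}{35 + 17 \left(-141\right)} = \frac{1}{35 - 2397} = \frac{1}{-2362} = - \frac{1}{2362}$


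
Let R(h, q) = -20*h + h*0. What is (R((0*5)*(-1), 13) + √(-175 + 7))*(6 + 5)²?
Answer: 242*I*√42 ≈ 1568.3*I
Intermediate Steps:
R(h, q) = -20*h (R(h, q) = -20*h + 0 = -20*h)
(R((0*5)*(-1), 13) + √(-175 + 7))*(6 + 5)² = (-20*0*5*(-1) + √(-175 + 7))*(6 + 5)² = (-0*(-1) + √(-168))*11² = (-20*0 + 2*I*√42)*121 = (0 + 2*I*√42)*121 = (2*I*√42)*121 = 242*I*√42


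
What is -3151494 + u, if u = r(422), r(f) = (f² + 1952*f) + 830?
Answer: -2148836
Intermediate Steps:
r(f) = 830 + f² + 1952*f
u = 1002658 (u = 830 + 422² + 1952*422 = 830 + 178084 + 823744 = 1002658)
-3151494 + u = -3151494 + 1002658 = -2148836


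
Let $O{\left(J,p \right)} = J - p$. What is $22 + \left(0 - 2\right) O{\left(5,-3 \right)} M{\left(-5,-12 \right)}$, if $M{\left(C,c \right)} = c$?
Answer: $214$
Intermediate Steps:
$22 + \left(0 - 2\right) O{\left(5,-3 \right)} M{\left(-5,-12 \right)} = 22 + \left(0 - 2\right) \left(5 - -3\right) \left(-12\right) = 22 + - 2 \left(5 + 3\right) \left(-12\right) = 22 + \left(-2\right) 8 \left(-12\right) = 22 - -192 = 22 + 192 = 214$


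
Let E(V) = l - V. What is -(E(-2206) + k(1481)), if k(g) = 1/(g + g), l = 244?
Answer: -7256901/2962 ≈ -2450.0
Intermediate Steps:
E(V) = 244 - V
k(g) = 1/(2*g)
-(E(-2206) + k(1481)) = -((244 - 1*(-2206)) + (1/2)/1481) = -((244 + 2206) + (1/2)*(1/1481)) = -(2450 + 1/2962) = -1*7256901/2962 = -7256901/2962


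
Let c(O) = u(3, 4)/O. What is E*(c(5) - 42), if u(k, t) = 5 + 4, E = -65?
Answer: 2613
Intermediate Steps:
u(k, t) = 9
c(O) = 9/O
E*(c(5) - 42) = -65*(9/5 - 42) = -65*(-201/5) = 2613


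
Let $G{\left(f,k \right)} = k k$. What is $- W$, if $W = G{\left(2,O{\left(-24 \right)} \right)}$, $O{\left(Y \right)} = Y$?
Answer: $-576$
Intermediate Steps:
$G{\left(f,k \right)} = k^{2}$
$W = 576$ ($W = \left(-24\right)^{2} = 576$)
$- W = \left(-1\right) 576 = -576$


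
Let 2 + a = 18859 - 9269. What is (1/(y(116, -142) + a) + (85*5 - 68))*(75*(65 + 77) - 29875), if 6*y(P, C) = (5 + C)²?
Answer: -523651222875/76297 ≈ -6.8633e+6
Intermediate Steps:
y(P, C) = (5 + C)²/6
a = 9588 (a = -2 + (18859 - 9269) = -2 + 9590 = 9588)
(1/(y(116, -142) + a) + (85*5 - 68))*(75*(65 + 77) - 29875) = (1/((5 - 142)²/6 + 9588) + (85*5 - 68))*(75*(65 + 77) - 29875) = (1/((⅙)*(-137)² + 9588) + (425 - 68))*(75*142 - 29875) = (1/((⅙)*18769 + 9588) + 357)*(10650 - 29875) = (1/(18769/6 + 9588) + 357)*(-19225) = (1/(76297/6) + 357)*(-19225) = (6/76297 + 357)*(-19225) = (27238035/76297)*(-19225) = -523651222875/76297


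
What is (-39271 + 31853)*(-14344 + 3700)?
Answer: 78957192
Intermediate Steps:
(-39271 + 31853)*(-14344 + 3700) = -7418*(-10644) = 78957192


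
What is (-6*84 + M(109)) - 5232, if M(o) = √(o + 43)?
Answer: -5736 + 2*√38 ≈ -5723.7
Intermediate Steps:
M(o) = √(43 + o)
(-6*84 + M(109)) - 5232 = (-6*84 + √(43 + 109)) - 5232 = (-504 + √152) - 5232 = (-504 + 2*√38) - 5232 = -5736 + 2*√38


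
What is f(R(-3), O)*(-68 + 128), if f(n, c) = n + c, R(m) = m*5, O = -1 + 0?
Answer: -960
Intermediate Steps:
O = -1
R(m) = 5*m
f(n, c) = c + n
f(R(-3), O)*(-68 + 128) = (-1 + 5*(-3))*(-68 + 128) = (-1 - 15)*60 = -16*60 = -960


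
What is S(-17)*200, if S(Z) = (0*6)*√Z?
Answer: 0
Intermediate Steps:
S(Z) = 0 (S(Z) = 0*√Z = 0)
S(-17)*200 = 0*200 = 0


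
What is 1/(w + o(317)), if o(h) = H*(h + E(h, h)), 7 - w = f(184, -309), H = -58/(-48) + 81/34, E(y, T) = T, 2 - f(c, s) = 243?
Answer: 204/514997 ≈ 0.00039612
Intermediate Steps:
f(c, s) = -241 (f(c, s) = 2 - 1*243 = 2 - 243 = -241)
H = 1465/408 (H = -58*(-1/48) + 81*(1/34) = 29/24 + 81/34 = 1465/408 ≈ 3.5907)
w = 248 (w = 7 - 1*(-241) = 7 + 241 = 248)
o(h) = 1465*h/204 (o(h) = 1465*(h + h)/408 = 1465*(2*h)/408 = 1465*h/204)
1/(w + o(317)) = 1/(248 + (1465/204)*317) = 1/(248 + 464405/204) = 1/(514997/204) = 204/514997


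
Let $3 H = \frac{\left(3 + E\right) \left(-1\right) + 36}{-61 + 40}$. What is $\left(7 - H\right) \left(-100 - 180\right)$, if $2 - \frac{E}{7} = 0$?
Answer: $- \frac{18400}{9} \approx -2044.4$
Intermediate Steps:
$E = 14$ ($E = 14 - 0 = 14 + 0 = 14$)
$H = - \frac{19}{63}$ ($H = \frac{\left(\left(3 + 14\right) \left(-1\right) + 36\right) \frac{1}{-61 + 40}}{3} = \frac{\left(17 \left(-1\right) + 36\right) \frac{1}{-21}}{3} = \frac{\left(-17 + 36\right) \left(- \frac{1}{21}\right)}{3} = \frac{19 \left(- \frac{1}{21}\right)}{3} = \frac{1}{3} \left(- \frac{19}{21}\right) = - \frac{19}{63} \approx -0.30159$)
$\left(7 - H\right) \left(-100 - 180\right) = \left(7 - - \frac{19}{63}\right) \left(-100 - 180\right) = \left(7 + \frac{19}{63}\right) \left(-280\right) = \frac{460}{63} \left(-280\right) = - \frac{18400}{9}$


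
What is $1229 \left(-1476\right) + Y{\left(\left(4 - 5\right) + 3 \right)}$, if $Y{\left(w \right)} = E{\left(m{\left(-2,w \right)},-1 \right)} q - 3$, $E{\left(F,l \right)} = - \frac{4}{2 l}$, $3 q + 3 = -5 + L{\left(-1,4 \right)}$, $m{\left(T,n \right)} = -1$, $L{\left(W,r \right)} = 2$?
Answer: $-1814011$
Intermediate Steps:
$q = -2$ ($q = -1 + \frac{-5 + 2}{3} = -1 + \frac{1}{3} \left(-3\right) = -1 - 1 = -2$)
$E{\left(F,l \right)} = - \frac{2}{l}$ ($E{\left(F,l \right)} = - 4 \frac{1}{2 l} = - \frac{2}{l}$)
$Y{\left(w \right)} = -7$ ($Y{\left(w \right)} = - \frac{2}{-1} \left(-2\right) - 3 = \left(-2\right) \left(-1\right) \left(-2\right) - 3 = 2 \left(-2\right) - 3 = -4 - 3 = -7$)
$1229 \left(-1476\right) + Y{\left(\left(4 - 5\right) + 3 \right)} = 1229 \left(-1476\right) - 7 = -1814004 - 7 = -1814011$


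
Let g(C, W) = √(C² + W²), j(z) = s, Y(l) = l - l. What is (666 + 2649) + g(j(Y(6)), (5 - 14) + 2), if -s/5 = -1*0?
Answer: 3322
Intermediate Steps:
Y(l) = 0
s = 0 (s = -(-5)*0 = -5*0 = 0)
j(z) = 0
(666 + 2649) + g(j(Y(6)), (5 - 14) + 2) = (666 + 2649) + √(0² + ((5 - 14) + 2)²) = 3315 + √(0 + (-9 + 2)²) = 3315 + √(0 + (-7)²) = 3315 + √(0 + 49) = 3315 + √49 = 3315 + 7 = 3322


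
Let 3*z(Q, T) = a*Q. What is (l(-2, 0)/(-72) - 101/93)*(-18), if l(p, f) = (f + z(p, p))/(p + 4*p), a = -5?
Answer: 7241/372 ≈ 19.465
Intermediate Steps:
z(Q, T) = -5*Q/3 (z(Q, T) = (-5*Q)/3 = -5*Q/3)
l(p, f) = (f - 5*p/3)/(5*p) (l(p, f) = (f - 5*p/3)/(p + 4*p) = (f - 5*p/3)/((5*p)) = (f - 5*p/3)*(1/(5*p)) = (f - 5*p/3)/(5*p))
(l(-2, 0)/(-72) - 101/93)*(-18) = (((-1/3*(-2) + (1/5)*0)/(-2))/(-72) - 101/93)*(-18) = (-(2/3 + 0)/2*(-1/72) - 101*1/93)*(-18) = (-1/2*2/3*(-1/72) - 101/93)*(-18) = (-1/3*(-1/72) - 101/93)*(-18) = (1/216 - 101/93)*(-18) = -7241/6696*(-18) = 7241/372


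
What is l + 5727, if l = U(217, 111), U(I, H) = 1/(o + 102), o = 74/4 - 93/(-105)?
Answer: 48662389/8497 ≈ 5727.0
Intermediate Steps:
o = 1357/70 (o = 74*(¼) - 93*(-1/105) = 37/2 + 31/35 = 1357/70 ≈ 19.386)
U(I, H) = 70/8497 (U(I, H) = 1/(1357/70 + 102) = 1/(8497/70) = 70/8497)
l = 70/8497 ≈ 0.0082382
l + 5727 = 70/8497 + 5727 = 48662389/8497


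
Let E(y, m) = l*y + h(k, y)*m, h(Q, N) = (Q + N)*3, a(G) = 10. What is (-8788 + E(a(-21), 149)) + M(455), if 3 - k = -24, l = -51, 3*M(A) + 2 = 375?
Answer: 22096/3 ≈ 7365.3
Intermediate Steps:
M(A) = 373/3 (M(A) = -⅔ + (⅓)*375 = -⅔ + 125 = 373/3)
k = 27 (k = 3 - 1*(-24) = 3 + 24 = 27)
h(Q, N) = 3*N + 3*Q (h(Q, N) = (N + Q)*3 = 3*N + 3*Q)
E(y, m) = -51*y + m*(81 + 3*y) (E(y, m) = -51*y + (3*y + 3*27)*m = -51*y + (3*y + 81)*m = -51*y + (81 + 3*y)*m = -51*y + m*(81 + 3*y))
(-8788 + E(a(-21), 149)) + M(455) = (-8788 + (-51*10 + 3*149*(27 + 10))) + 373/3 = (-8788 + (-510 + 3*149*37)) + 373/3 = (-8788 + (-510 + 16539)) + 373/3 = (-8788 + 16029) + 373/3 = 7241 + 373/3 = 22096/3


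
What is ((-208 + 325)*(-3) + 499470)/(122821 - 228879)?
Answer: -499119/106058 ≈ -4.7061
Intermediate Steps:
((-208 + 325)*(-3) + 499470)/(122821 - 228879) = (117*(-3) + 499470)/(-106058) = (-351 + 499470)*(-1/106058) = 499119*(-1/106058) = -499119/106058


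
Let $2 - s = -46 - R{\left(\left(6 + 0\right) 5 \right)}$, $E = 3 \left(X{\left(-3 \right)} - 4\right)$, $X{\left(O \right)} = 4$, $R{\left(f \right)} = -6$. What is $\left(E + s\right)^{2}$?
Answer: $1764$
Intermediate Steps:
$E = 0$ ($E = 3 \left(4 - 4\right) = 3 \cdot 0 = 0$)
$s = 42$ ($s = 2 - \left(-46 - -6\right) = 2 - \left(-46 + 6\right) = 2 - -40 = 2 + 40 = 42$)
$\left(E + s\right)^{2} = \left(0 + 42\right)^{2} = 42^{2} = 1764$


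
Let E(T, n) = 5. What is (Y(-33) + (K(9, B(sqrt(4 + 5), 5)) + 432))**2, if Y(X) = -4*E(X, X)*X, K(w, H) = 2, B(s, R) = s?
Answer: 1196836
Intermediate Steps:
Y(X) = -20*X
(Y(-33) + (K(9, B(sqrt(4 + 5), 5)) + 432))**2 = (-20*(-33) + (2 + 432))**2 = (660 + 434)**2 = 1094**2 = 1196836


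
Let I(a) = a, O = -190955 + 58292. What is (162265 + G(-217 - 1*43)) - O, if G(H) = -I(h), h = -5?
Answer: 294933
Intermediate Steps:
O = -132663
G(H) = 5 (G(H) = -1*(-5) = 5)
(162265 + G(-217 - 1*43)) - O = (162265 + 5) - 1*(-132663) = 162270 + 132663 = 294933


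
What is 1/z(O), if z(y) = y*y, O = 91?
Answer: 1/8281 ≈ 0.00012076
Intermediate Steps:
z(y) = y²
1/z(O) = 1/(91²) = 1/8281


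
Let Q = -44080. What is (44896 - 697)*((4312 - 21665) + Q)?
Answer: -2715277167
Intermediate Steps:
(44896 - 697)*((4312 - 21665) + Q) = (44896 - 697)*((4312 - 21665) - 44080) = 44199*(-17353 - 44080) = 44199*(-61433) = -2715277167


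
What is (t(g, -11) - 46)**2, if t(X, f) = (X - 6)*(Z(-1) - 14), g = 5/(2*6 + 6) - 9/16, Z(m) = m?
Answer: 5368489/2304 ≈ 2330.1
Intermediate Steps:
g = -41/144 (g = 5/(12 + 6) - 9*1/16 = 5/18 - 9/16 = -41/144 ≈ -0.28472)
t(X, f) = 90 - 15*X (t(X, f) = (X - 6)*(-1 - 14) = (-6 + X)*(-15) = 90 - 15*X)
(t(g, -11) - 46)**2 = ((90 - 15*(-41/144)) - 46)**2 = ((90 + 205/48) - 46)**2 = (4525/48 - 46)**2 = (2317/48)**2 = 5368489/2304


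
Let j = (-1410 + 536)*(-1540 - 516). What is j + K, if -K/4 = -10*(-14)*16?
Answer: 1787984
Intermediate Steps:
j = 1796944 (j = -874*(-2056) = 1796944)
K = -8960 (K = -4*(-10*(-14))*16 = -560*16 = -4*2240 = -8960)
j + K = 1796944 - 8960 = 1787984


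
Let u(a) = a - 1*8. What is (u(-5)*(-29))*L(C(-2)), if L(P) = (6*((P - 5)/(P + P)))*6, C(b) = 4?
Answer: -3393/2 ≈ -1696.5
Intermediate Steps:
u(a) = -8 + a (u(a) = a - 8 = -8 + a)
L(P) = 18*(-5 + P)/P (L(P) = (6*((-5 + P)/((2*P))))*6 = (6*((-5 + P)*(1/(2*P))))*6 = (6*((-5 + P)/(2*P)))*6 = (3*(-5 + P)/P)*6 = 18*(-5 + P)/P)
(u(-5)*(-29))*L(C(-2)) = ((-8 - 5)*(-29))*(18 - 90/4) = (-13*(-29))*(18 - 90*1/4) = 377*(18 - 45/2) = 377*(-9/2) = -3393/2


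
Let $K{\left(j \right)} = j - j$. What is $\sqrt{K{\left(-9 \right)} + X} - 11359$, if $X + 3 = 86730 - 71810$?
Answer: $-11359 + \sqrt{14917} \approx -11237.0$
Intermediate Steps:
$K{\left(j \right)} = 0$
$X = 14917$ ($X = -3 + \left(86730 - 71810\right) = -3 + 14920 = 14917$)
$\sqrt{K{\left(-9 \right)} + X} - 11359 = \sqrt{0 + 14917} - 11359 = \sqrt{14917} - 11359 = -11359 + \sqrt{14917}$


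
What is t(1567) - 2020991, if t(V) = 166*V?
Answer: -1760869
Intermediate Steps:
t(1567) - 2020991 = 166*1567 - 2020991 = 260122 - 2020991 = -1760869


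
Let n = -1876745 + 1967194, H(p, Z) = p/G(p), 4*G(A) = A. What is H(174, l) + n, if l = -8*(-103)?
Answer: 90453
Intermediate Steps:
G(A) = A/4
l = 824
H(p, Z) = 4 (H(p, Z) = p/((p/4)) = p*(4/p) = 4)
n = 90449
H(174, l) + n = 4 + 90449 = 90453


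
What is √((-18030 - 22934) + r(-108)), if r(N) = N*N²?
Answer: 2*I*√325169 ≈ 1140.5*I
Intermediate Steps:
r(N) = N³
√((-18030 - 22934) + r(-108)) = √((-18030 - 22934) + (-108)³) = √(-40964 - 1259712) = √(-1300676) = 2*I*√325169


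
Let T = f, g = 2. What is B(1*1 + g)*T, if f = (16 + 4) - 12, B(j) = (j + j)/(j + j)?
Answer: 8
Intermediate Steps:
B(j) = 1 (B(j) = (2*j)/((2*j)) = (2*j)*(1/(2*j)) = 1)
f = 8 (f = 20 - 12 = 8)
T = 8
B(1*1 + g)*T = 1*8 = 8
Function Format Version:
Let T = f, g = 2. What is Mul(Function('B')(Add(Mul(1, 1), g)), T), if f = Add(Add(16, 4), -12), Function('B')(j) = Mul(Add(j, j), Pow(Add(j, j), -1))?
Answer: 8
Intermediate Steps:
Function('B')(j) = 1 (Function('B')(j) = Mul(Mul(2, j), Pow(Mul(2, j), -1)) = Mul(Mul(2, j), Mul(Rational(1, 2), Pow(j, -1))) = 1)
f = 8 (f = Add(20, -12) = 8)
T = 8
Mul(Function('B')(Add(Mul(1, 1), g)), T) = Mul(1, 8) = 8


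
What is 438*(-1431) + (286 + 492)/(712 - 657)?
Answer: -34472012/55 ≈ -6.2676e+5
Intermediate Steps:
438*(-1431) + (286 + 492)/(712 - 657) = -626778 + 778/55 = -34472012/55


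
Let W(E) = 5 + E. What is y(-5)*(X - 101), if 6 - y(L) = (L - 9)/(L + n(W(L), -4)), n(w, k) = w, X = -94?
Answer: -624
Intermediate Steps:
y(L) = 6 - (-9 + L)/(5 + 2*L) (y(L) = 6 - (L - 9)/(L + (5 + L)) = 6 - (-9 + L)/(5 + 2*L))
y(-5)*(X - 101) = ((39 + 11*(-5))/(5 + 2*(-5)))*(-94 - 101) = ((39 - 55)/(5 - 10))*(-195) = (-16/(-5))*(-195) = -⅕*(-16)*(-195) = (16/5)*(-195) = -624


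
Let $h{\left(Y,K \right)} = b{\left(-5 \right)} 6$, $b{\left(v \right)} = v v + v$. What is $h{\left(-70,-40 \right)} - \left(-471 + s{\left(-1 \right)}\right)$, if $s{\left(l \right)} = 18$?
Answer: $573$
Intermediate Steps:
$b{\left(v \right)} = v + v^{2}$ ($b{\left(v \right)} = v^{2} + v = v + v^{2}$)
$h{\left(Y,K \right)} = 120$ ($h{\left(Y,K \right)} = - 5 \left(1 - 5\right) 6 = \left(-5\right) \left(-4\right) 6 = 20 \cdot 6 = 120$)
$h{\left(-70,-40 \right)} - \left(-471 + s{\left(-1 \right)}\right) = 120 - \left(-471 + 18\right) = 120 - -453 = 120 + 453 = 573$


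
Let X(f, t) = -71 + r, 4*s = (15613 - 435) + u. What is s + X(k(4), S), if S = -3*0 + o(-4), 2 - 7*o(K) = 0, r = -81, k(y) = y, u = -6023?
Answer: 8547/4 ≈ 2136.8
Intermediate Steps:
o(K) = 2/7 (o(K) = 2/7 - ⅐*0 = 2/7 + 0 = 2/7)
S = 2/7 (S = -3*0 + 2/7 = 0 + 2/7 = 2/7 ≈ 0.28571)
s = 9155/4 (s = ((15613 - 435) - 6023)/4 = (15178 - 6023)/4 = (¼)*9155 = 9155/4 ≈ 2288.8)
X(f, t) = -152 (X(f, t) = -71 - 81 = -152)
s + X(k(4), S) = 9155/4 - 152 = 8547/4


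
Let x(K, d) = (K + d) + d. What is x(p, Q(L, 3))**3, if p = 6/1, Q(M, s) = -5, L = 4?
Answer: -64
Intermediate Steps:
p = 6 (p = 6*1 = 6)
x(K, d) = K + 2*d
x(p, Q(L, 3))**3 = (6 + 2*(-5))**3 = (6 - 10)**3 = (-4)**3 = -64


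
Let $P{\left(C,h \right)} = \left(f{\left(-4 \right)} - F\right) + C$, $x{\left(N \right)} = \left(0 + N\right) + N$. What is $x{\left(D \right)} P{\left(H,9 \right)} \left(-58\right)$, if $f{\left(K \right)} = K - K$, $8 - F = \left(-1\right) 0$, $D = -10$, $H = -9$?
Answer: $-19720$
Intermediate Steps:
$F = 8$ ($F = 8 - \left(-1\right) 0 = 8 - 0 = 8 + 0 = 8$)
$x{\left(N \right)} = 2 N$ ($x{\left(N \right)} = N + N = 2 N$)
$f{\left(K \right)} = 0$
$P{\left(C,h \right)} = -8 + C$ ($P{\left(C,h \right)} = \left(0 - 8\right) + C = -8 + C$)
$x{\left(D \right)} P{\left(H,9 \right)} \left(-58\right) = 2 \left(-10\right) \left(-8 - 9\right) \left(-58\right) = \left(-20\right) \left(-17\right) \left(-58\right) = 340 \left(-58\right) = -19720$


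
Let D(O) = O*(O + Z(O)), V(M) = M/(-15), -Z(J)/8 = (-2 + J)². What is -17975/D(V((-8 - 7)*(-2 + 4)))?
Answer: -17975/4 ≈ -4493.8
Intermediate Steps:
Z(J) = -8*(-2 + J)²
V(M) = -M/15 (V(M) = M*(-1/15) = -M/15)
D(O) = O*(O - 8*(-2 + O)²)
-17975/D(V((-8 - 7)*(-2 + 4))) = -17975*(-15/((-8 - 7)*(-2 + 4)*(-(-8 - 7)*(-2 + 4)/15 - 8*(-2 - (-8 - 7)*(-2 + 4)/15)²))) = -17975*1/(2*(-(-1)*2 - 8*(-2 - (-1)*2)²)) = -17975*1/(2*(-1/15*(-30) - 8*(-2 - 1/15*(-30))²)) = -17975*1/(2*(2 - 8*(-2 + 2)²)) = -17975*1/(2*(2 - 8*0²)) = -17975*1/(2*(2 - 8*0)) = -17975*1/(2*(2 + 0)) = -17975/(2*2) = -17975/4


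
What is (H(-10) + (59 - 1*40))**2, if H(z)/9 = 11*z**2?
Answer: 98386561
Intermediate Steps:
H(z) = 99*z**2 (H(z) = 9*(11*z**2) = 99*z**2)
(H(-10) + (59 - 1*40))**2 = (99*(-10)**2 + (59 - 1*40))**2 = (99*100 + (59 - 40))**2 = (9900 + 19)**2 = 9919**2 = 98386561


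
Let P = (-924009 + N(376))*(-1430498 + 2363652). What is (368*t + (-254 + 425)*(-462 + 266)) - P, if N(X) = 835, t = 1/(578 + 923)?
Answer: 1293056679397648/1501 ≈ 8.6146e+11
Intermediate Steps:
t = 1/1501 ≈ 0.00066622
P = -861463510796 (P = (-924009 + 835)*(-1430498 + 2363652) = -923174*933154 = -861463510796)
(368*t + (-254 + 425)*(-462 + 266)) - P = (368*(1/1501) + (-254 + 425)*(-462 + 266)) - 1*(-861463510796) = (368/1501 + 171*(-196)) + 861463510796 = (368/1501 - 33516) + 861463510796 = -50307148/1501 + 861463510796 = 1293056679397648/1501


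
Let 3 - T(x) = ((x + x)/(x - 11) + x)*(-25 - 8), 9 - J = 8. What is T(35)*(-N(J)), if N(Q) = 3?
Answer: -15051/4 ≈ -3762.8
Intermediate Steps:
J = 1 (J = 9 - 1*8 = 9 - 8 = 1)
T(x) = 3 + 33*x + 66*x/(-11 + x) (T(x) = 3 - ((x + x)/(x - 11) + x)*(-25 - 8) = 3 - ((2*x)/(-11 + x) + x)*(-33) = 3 - (2*x/(-11 + x) + x)*(-33) = 3 - (x + 2*x/(-11 + x))*(-33) = 3 - (-33*x - 66*x/(-11 + x)) = 3 + (33*x + 66*x/(-11 + x)) = 3 + 33*x + 66*x/(-11 + x))
T(35)*(-N(J)) = (3*(-11 - 98*35 + 11*35²)/(-11 + 35))*(-1*3) = (3*(-11 - 3430 + 11*1225)/24)*(-3) = (3*(1/24)*(-11 - 3430 + 13475))*(-3) = (3*(1/24)*10034)*(-3) = (5017/4)*(-3) = -15051/4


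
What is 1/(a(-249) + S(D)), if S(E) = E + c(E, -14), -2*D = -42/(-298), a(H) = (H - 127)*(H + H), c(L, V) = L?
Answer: 149/27899931 ≈ 5.3405e-6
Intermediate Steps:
a(H) = 2*H*(-127 + H) (a(H) = (-127 + H)*(2*H) = 2*H*(-127 + H))
D = -21/298 (D = -(-21)/(-298) = -(-21)*(-1)/298 = -½*21/149 = -21/298 ≈ -0.070470)
S(E) = 2*E (S(E) = E + E = 2*E)
1/(a(-249) + S(D)) = 1/(2*(-249)*(-127 - 249) + 2*(-21/298)) = 1/(2*(-249)*(-376) - 21/149) = 1/(187248 - 21/149) = 1/(27899931/149) = 149/27899931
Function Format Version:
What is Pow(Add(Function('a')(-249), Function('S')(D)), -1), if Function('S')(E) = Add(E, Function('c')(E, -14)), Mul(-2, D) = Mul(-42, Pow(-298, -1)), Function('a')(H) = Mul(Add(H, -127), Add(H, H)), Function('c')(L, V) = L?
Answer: Rational(149, 27899931) ≈ 5.3405e-6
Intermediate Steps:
Function('a')(H) = Mul(2, H, Add(-127, H)) (Function('a')(H) = Mul(Add(-127, H), Mul(2, H)) = Mul(2, H, Add(-127, H)))
D = Rational(-21, 298) (D = Mul(Rational(-1, 2), Mul(-42, Pow(-298, -1))) = Mul(Rational(-1, 2), Mul(-42, Rational(-1, 298))) = Mul(Rational(-1, 2), Rational(21, 149)) = Rational(-21, 298) ≈ -0.070470)
Function('S')(E) = Mul(2, E) (Function('S')(E) = Add(E, E) = Mul(2, E))
Pow(Add(Function('a')(-249), Function('S')(D)), -1) = Pow(Add(Mul(2, -249, Add(-127, -249)), Mul(2, Rational(-21, 298))), -1) = Pow(Add(Mul(2, -249, -376), Rational(-21, 149)), -1) = Pow(Add(187248, Rational(-21, 149)), -1) = Pow(Rational(27899931, 149), -1) = Rational(149, 27899931)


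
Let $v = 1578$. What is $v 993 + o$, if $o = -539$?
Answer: $1566415$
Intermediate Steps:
$v 993 + o = 1578 \cdot 993 - 539 = 1566954 - 539 = 1566415$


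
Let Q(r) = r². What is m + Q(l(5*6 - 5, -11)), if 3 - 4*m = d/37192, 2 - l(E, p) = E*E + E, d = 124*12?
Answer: 7808548545/18596 ≈ 4.1990e+5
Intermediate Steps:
d = 1488
l(E, p) = 2 - E - E² (l(E, p) = 2 - (E*E + E) = 2 - (E² + E) = 2 - (E + E²) = 2 + (-E - E²) = 2 - E - E²)
m = 13761/18596 (m = ¾ - 372/37192 = ¾ - ¼*186/4649 = ¾ - 93/9298 = 13761/18596 ≈ 0.74000)
m + Q(l(5*6 - 5, -11)) = 13761/18596 + (2 - (5*6 - 5) - (5*6 - 5)²)² = 13761/18596 + (2 - (30 - 5) - (30 - 5)²)² = 13761/18596 + (2 - 1*25 - 1*25²)² = 13761/18596 + (2 - 25 - 1*625)² = 13761/18596 + (2 - 25 - 625)² = 13761/18596 + (-648)² = 13761/18596 + 419904 = 7808548545/18596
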